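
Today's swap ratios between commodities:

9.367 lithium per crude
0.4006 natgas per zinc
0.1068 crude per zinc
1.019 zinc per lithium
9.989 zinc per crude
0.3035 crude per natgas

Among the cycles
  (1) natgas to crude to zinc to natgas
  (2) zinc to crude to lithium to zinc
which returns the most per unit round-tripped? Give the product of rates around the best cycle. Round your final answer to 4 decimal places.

1.2145

(1) 0.3035 × 9.989 × 0.4006 = 1.21448
(2) 0.1068 × 9.367 × 1.019 = 1.01940
Highest is cycle (1) at 1.2145 (>1, arbitrage).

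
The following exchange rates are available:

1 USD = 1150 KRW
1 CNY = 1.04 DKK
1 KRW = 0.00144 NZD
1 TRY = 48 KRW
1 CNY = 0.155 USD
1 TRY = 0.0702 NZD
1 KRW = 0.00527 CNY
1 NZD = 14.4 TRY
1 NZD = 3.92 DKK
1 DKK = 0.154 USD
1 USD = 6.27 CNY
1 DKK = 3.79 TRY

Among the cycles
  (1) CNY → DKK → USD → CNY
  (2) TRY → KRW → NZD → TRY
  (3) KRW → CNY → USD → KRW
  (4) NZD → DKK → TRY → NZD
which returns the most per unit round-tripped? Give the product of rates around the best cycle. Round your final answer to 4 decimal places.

(1) 1.04 × 0.154 × 6.27 = 1.00420
(2) 48 × 0.00144 × 14.4 = 0.99533
(3) 0.00527 × 0.155 × 1150 = 0.93938
(4) 3.92 × 3.79 × 0.0702 = 1.04295
Highest is cycle (4) at 1.0429 (>1, arbitrage).

1.0429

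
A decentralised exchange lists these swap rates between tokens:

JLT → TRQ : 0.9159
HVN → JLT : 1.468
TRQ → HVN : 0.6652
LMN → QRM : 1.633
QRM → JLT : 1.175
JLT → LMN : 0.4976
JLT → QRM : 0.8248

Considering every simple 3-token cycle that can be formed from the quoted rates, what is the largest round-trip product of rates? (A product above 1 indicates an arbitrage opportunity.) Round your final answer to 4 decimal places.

QRM→JLT→LMN→QRM: 1.175 × 0.4976 × 1.633 = 0.95478
JLT→TRQ→HVN→JLT: 0.9159 × 0.6652 × 1.468 = 0.89439
Maximum is QRM→JLT→LMN→QRM at 0.9548; no arbitrage — every cycle loses value.

0.9548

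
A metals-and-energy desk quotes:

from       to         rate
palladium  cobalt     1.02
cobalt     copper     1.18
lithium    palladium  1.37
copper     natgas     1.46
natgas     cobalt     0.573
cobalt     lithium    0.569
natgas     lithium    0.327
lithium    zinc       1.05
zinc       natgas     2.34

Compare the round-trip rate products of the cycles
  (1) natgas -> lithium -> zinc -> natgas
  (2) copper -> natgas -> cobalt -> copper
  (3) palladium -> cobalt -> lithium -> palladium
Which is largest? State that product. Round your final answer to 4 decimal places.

(1) 0.327 × 1.05 × 2.34 = 0.80344
(2) 1.46 × 0.573 × 1.18 = 0.98716
(3) 1.02 × 0.569 × 1.37 = 0.79512
Highest is cycle (2) at 0.9872 (≤1, no arbitrage).

0.9872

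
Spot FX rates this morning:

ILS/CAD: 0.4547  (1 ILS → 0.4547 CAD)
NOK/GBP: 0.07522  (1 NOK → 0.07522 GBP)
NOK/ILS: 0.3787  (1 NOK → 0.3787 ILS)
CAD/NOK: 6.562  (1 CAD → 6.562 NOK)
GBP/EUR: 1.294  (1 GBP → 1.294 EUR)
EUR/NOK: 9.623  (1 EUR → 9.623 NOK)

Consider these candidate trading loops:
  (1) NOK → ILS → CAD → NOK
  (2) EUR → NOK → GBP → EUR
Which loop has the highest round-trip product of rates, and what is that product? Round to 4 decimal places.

(1) 0.3787 × 0.4547 × 6.562 = 1.12994
(2) 9.623 × 0.07522 × 1.294 = 0.93665
Highest is cycle (1) at 1.1299 (>1, arbitrage).

1.1299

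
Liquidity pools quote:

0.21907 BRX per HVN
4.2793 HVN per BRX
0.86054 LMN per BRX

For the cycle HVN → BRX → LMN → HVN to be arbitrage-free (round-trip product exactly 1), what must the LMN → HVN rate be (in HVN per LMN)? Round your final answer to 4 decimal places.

Known legs of the cycle: 0.21907 × 0.86054 = 0.1885184978
For no arbitrage the full-cycle product must be 1, so the missing rate is 1 / 0.1885184978 ≈ 5.304519.

5.3045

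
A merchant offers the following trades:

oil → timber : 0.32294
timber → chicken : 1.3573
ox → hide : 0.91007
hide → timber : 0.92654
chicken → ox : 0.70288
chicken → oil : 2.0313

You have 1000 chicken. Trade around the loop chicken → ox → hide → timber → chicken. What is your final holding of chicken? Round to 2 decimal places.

1000 chicken × 0.70288 = 702.88 ox
702.88 ox × 0.91007 = 639.6700016 hide
639.6700016 hide × 0.92654 = 592.679843282464 timber
592.679843282464 timber × 1.3573 = 804.4443512872883872 chicken

804.44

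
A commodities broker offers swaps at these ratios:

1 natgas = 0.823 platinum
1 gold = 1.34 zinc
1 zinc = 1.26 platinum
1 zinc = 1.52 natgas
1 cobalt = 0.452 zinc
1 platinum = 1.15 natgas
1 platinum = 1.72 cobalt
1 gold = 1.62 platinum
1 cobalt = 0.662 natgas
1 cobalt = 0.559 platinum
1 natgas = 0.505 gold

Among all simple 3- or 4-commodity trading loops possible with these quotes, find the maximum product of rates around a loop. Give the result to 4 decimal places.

1.0286

natgas→gold→zinc→natgas: 0.505 × 1.34 × 1.52 = 1.02858
platinum→natgas→gold→zinc→platinum: 1.15 × 0.505 × 1.34 × 1.26 = 0.98054
cobalt→zinc→platinum→cobalt: 0.452 × 1.26 × 1.72 = 0.97957
cobalt→zinc→natgas→platinum→cobalt: 0.452 × 1.52 × 0.823 × 1.72 = 0.97255
platinum→natgas→gold→platinum: 1.15 × 0.505 × 1.62 = 0.94082
cobalt→natgas→platinum→cobalt: 0.662 × 0.823 × 1.72 = 0.93710
cobalt→natgas→gold→platinum→cobalt: 0.662 × 0.505 × 1.62 × 1.72 = 0.93152
Maximum is natgas→gold→zinc→natgas at 1.0286; arbitrage exists.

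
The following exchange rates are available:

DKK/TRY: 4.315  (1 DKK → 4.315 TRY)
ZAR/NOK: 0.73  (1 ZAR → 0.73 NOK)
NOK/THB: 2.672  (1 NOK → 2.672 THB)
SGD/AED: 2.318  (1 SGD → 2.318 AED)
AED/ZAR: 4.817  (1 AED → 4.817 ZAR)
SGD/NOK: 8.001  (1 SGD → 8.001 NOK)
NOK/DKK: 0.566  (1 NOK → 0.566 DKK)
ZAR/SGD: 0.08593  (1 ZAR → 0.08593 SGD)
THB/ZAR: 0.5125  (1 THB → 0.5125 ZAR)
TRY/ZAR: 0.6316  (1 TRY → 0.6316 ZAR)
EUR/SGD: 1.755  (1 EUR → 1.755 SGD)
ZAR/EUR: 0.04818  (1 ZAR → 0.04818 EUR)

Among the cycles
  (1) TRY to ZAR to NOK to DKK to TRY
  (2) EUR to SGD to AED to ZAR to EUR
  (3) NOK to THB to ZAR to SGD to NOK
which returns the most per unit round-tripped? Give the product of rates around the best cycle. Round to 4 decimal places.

(1) 0.6316 × 0.73 × 0.566 × 4.315 = 1.12606
(2) 1.755 × 2.318 × 4.817 × 0.04818 = 0.94413
(3) 2.672 × 0.5125 × 0.08593 × 8.001 = 0.94150
Highest is cycle (1) at 1.1261 (>1, arbitrage).

1.1261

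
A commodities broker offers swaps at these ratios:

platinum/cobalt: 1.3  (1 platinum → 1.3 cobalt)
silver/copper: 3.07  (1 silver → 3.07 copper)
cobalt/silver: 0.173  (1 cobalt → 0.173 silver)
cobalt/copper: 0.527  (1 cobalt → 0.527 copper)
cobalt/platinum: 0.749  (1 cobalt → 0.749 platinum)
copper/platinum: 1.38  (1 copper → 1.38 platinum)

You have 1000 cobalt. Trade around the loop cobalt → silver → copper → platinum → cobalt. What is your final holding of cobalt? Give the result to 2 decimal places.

952.81

1000 cobalt × 0.173 = 173 silver
173 silver × 3.07 = 531.11 copper
531.11 copper × 1.38 = 732.9318 platinum
732.9318 platinum × 1.3 = 952.81134 cobalt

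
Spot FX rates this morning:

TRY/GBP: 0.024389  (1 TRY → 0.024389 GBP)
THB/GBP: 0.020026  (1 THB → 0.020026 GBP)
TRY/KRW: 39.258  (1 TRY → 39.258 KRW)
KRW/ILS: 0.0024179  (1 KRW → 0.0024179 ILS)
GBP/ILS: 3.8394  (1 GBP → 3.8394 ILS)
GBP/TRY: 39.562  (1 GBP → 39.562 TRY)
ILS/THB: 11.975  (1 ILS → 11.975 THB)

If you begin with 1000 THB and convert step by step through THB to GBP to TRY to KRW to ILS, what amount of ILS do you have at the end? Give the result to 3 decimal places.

75.204

1000 THB × 0.020026 = 20.026 GBP
20.026 GBP × 39.562 = 792.268612 TRY
792.268612 TRY × 39.258 = 31102.881169896 KRW
31102.881169896 KRW × 0.0024179 = 75.2036563806915384 ILS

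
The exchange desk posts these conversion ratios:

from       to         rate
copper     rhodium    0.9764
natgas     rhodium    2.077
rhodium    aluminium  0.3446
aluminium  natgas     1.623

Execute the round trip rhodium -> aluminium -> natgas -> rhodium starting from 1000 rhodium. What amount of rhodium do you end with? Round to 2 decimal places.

1161.64

1000 rhodium × 0.3446 = 344.6 aluminium
344.6 aluminium × 1.623 = 559.2858 natgas
559.2858 natgas × 2.077 = 1161.6366066 rhodium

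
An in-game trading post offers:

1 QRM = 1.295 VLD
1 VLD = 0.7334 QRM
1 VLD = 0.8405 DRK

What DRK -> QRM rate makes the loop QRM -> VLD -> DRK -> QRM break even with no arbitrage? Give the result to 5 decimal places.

0.91874

Known legs of the cycle: 1.295 × 0.8405 = 1.0884475
For no arbitrage the full-cycle product must be 1, so the missing rate is 1 / 1.0884475 ≈ 0.9187398.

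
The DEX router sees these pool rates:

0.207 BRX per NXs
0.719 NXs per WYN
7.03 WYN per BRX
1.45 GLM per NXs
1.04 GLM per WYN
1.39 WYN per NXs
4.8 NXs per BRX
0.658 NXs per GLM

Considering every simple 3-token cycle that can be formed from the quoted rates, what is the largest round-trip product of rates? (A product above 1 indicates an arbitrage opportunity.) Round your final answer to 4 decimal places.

1.0463

BRX→WYN→NXs→BRX: 7.03 × 0.719 × 0.207 = 1.04630
NXs→WYN→GLM→NXs: 1.39 × 1.04 × 0.658 = 0.95120
Maximum is BRX→WYN→NXs→BRX at 1.0463; arbitrage exists.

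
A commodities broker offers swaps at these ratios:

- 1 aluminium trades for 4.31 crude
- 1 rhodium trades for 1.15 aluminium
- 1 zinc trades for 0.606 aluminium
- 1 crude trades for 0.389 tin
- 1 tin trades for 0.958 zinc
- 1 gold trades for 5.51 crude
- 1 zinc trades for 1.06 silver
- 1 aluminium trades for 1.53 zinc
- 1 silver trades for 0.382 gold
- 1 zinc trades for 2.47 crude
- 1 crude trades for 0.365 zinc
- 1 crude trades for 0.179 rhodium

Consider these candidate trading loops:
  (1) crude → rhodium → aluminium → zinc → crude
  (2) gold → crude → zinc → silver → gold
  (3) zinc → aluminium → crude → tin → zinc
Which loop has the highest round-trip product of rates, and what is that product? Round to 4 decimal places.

(1) 0.179 × 1.15 × 1.53 × 2.47 = 0.77793
(2) 5.51 × 0.365 × 1.06 × 0.382 = 0.81435
(3) 0.606 × 4.31 × 0.389 × 0.958 = 0.97334
Highest is cycle (3) at 0.9733 (≤1, no arbitrage).

0.9733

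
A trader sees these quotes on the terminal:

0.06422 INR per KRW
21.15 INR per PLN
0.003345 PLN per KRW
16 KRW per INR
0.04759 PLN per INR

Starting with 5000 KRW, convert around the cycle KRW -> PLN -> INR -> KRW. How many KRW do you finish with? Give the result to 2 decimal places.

5659.74

5000 KRW × 0.003345 = 16.725 PLN
16.725 PLN × 21.15 = 353.73375 INR
353.73375 INR × 16 = 5659.74 KRW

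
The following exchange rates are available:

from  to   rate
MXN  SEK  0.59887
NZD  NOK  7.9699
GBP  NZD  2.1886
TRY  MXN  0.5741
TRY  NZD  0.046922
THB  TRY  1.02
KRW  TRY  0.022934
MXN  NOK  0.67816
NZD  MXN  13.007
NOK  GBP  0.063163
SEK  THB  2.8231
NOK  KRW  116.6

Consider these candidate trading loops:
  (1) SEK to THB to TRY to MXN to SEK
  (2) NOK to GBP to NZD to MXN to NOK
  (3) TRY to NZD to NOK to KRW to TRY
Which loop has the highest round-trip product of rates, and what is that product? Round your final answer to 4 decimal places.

1.2194

(1) 2.8231 × 1.02 × 0.5741 × 0.59887 = 0.99003
(2) 0.063163 × 2.1886 × 13.007 × 0.67816 = 1.21938
(3) 0.046922 × 7.9699 × 116.6 × 0.022934 = 1.00002
Highest is cycle (2) at 1.2194 (>1, arbitrage).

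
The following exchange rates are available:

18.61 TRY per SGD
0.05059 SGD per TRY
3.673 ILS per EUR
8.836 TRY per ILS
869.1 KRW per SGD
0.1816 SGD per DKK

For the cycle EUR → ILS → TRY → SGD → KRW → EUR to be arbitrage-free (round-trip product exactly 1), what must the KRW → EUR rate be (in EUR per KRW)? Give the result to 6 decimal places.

Known legs of the cycle: 3.673 × 8.836 × 0.05059 × 869.1 = 1426.957586884932
For no arbitrage the full-cycle product must be 1, so the missing rate is 1 / 1426.957586884932 ≈ 0.00070079.

0.000701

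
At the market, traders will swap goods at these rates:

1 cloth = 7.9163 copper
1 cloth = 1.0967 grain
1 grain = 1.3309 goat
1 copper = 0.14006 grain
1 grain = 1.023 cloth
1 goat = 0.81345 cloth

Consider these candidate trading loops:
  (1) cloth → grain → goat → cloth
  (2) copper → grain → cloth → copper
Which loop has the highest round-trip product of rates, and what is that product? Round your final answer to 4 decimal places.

(1) 1.0967 × 1.3309 × 0.81345 = 1.18731
(2) 0.14006 × 1.023 × 7.9163 = 1.13426
Highest is cycle (1) at 1.1873 (>1, arbitrage).

1.1873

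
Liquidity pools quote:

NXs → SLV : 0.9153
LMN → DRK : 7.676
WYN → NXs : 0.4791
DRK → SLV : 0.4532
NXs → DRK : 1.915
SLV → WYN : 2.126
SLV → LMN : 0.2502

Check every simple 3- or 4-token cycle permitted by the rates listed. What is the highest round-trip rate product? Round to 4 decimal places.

0.9323

WYN→NXs→SLV→WYN: 0.4791 × 0.9153 × 2.126 = 0.93229
WYN→NXs→DRK→SLV→WYN: 0.4791 × 1.915 × 0.4532 × 2.126 = 0.88399
LMN→DRK→SLV→LMN: 7.676 × 0.4532 × 0.2502 = 0.87039
Maximum is WYN→NXs→SLV→WYN at 0.9323; no arbitrage — every cycle loses value.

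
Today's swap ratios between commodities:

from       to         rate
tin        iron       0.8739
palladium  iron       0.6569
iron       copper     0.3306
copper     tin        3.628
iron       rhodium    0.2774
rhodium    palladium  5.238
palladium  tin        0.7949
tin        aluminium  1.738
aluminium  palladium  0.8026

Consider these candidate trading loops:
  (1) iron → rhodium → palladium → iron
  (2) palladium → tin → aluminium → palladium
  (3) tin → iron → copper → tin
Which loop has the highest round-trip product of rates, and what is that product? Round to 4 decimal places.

(1) 0.2774 × 5.238 × 0.6569 = 0.95449
(2) 0.7949 × 1.738 × 0.8026 = 1.10882
(3) 0.8739 × 0.3306 × 3.628 = 1.04817
Highest is cycle (2) at 1.1088 (>1, arbitrage).

1.1088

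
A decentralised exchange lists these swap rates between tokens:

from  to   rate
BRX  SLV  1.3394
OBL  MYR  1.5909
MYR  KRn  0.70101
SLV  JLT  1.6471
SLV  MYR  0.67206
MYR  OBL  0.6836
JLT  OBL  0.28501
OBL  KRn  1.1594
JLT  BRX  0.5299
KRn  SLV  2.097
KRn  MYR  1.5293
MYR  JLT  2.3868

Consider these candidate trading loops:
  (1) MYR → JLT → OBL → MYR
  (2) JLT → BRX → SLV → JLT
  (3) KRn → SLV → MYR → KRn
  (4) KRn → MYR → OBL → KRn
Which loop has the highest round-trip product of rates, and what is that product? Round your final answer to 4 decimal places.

(1) 2.3868 × 0.28501 × 1.5909 = 1.08223
(2) 0.5299 × 1.3394 × 1.6471 = 1.16903
(3) 2.097 × 0.67206 × 0.70101 = 0.98794
(4) 1.5293 × 0.6836 × 1.1594 = 1.21207
Highest is cycle (4) at 1.2121 (>1, arbitrage).

1.2121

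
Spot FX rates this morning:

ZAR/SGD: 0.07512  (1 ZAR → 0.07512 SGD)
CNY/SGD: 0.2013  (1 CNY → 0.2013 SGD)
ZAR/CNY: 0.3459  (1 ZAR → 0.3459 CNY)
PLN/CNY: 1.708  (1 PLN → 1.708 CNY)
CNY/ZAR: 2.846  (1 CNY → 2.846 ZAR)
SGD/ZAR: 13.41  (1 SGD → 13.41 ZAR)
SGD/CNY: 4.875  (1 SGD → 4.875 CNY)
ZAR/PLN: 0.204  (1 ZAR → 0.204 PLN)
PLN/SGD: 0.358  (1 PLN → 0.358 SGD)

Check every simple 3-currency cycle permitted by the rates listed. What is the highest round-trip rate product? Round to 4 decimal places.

ZAR→SGD→CNY→ZAR: 0.07512 × 4.875 × 2.846 = 1.04223
ZAR→PLN→CNY→ZAR: 0.204 × 1.708 × 2.846 = 0.99164
ZAR→PLN→SGD→ZAR: 0.204 × 0.358 × 13.41 = 0.97936
ZAR→CNY→SGD→ZAR: 0.3459 × 0.2013 × 13.41 = 0.93373
Maximum is ZAR→SGD→CNY→ZAR at 1.0422; arbitrage exists.

1.0422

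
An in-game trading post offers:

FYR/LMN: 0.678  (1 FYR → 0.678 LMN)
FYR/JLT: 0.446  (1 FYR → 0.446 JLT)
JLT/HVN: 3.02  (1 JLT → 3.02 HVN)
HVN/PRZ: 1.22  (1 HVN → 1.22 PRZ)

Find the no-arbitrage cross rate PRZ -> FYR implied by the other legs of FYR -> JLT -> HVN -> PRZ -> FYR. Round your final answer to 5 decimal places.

Known legs of the cycle: 0.446 × 3.02 × 1.22 = 1.6432424
For no arbitrage the full-cycle product must be 1, so the missing rate is 1 / 1.6432424 ≈ 0.6085529.

0.60855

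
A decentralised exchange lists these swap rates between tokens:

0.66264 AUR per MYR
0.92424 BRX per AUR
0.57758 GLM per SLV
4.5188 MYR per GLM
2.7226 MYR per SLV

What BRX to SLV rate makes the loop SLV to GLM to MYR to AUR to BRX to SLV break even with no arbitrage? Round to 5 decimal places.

0.62561

Known legs of the cycle: 0.57758 × 4.5188 × 0.66264 × 0.92424 = 1.5984449179363551744
For no arbitrage the full-cycle product must be 1, so the missing rate is 1 / 1.5984449179363551744 ≈ 0.6256080.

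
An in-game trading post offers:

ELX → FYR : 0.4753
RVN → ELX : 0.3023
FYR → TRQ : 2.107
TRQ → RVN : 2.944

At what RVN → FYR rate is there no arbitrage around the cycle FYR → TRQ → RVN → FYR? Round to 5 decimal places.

0.16121

Known legs of the cycle: 2.107 × 2.944 = 6.203008
For no arbitrage the full-cycle product must be 1, so the missing rate is 1 / 6.203008 ≈ 0.1612121.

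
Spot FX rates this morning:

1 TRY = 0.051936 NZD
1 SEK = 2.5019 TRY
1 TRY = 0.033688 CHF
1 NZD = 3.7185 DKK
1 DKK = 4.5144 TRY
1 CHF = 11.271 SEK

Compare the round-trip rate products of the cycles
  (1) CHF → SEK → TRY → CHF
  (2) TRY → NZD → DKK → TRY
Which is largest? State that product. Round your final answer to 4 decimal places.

0.9500

(1) 11.271 × 2.5019 × 0.033688 = 0.94997
(2) 0.051936 × 3.7185 × 4.5144 = 0.87184
Highest is cycle (1) at 0.9500 (≤1, no arbitrage).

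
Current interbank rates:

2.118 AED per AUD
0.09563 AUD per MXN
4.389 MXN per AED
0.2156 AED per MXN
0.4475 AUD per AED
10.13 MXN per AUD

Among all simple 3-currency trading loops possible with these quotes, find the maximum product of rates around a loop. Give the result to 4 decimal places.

AED→AUD→MXN→AED: 0.4475 × 10.13 × 0.2156 = 0.97735
AED→MXN→AUD→AED: 4.389 × 0.09563 × 2.118 = 0.88897
Maximum is AED→AUD→MXN→AED at 0.9774; no arbitrage — every cycle loses value.

0.9774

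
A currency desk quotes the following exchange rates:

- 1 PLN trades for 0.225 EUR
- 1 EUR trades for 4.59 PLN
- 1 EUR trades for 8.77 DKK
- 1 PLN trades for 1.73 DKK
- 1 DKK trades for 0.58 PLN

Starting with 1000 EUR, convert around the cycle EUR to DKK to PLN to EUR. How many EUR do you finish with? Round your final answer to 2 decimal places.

1144.49

1000 EUR × 8.77 = 8770 DKK
8770 DKK × 0.58 = 5086.6 PLN
5086.6 PLN × 0.225 = 1144.485 EUR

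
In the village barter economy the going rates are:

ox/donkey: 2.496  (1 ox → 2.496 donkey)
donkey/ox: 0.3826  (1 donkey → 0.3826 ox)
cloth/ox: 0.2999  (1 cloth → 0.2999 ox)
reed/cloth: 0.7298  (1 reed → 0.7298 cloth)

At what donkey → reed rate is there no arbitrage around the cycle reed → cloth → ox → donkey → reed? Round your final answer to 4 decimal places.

1.8305

Known legs of the cycle: 0.7298 × 0.2999 × 2.496 = 0.54629208192
For no arbitrage the full-cycle product must be 1, so the missing rate is 1 / 0.54629208192 ≈ 1.830523.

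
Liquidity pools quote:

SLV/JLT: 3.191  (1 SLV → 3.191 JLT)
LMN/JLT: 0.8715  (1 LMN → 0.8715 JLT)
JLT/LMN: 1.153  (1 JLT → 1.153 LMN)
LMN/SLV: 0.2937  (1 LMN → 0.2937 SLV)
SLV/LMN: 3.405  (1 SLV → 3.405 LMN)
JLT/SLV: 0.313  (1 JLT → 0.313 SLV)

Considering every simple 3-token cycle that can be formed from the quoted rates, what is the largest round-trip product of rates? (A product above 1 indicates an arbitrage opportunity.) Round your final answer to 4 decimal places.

1.0806

JLT→LMN→SLV→JLT: 1.153 × 0.2937 × 3.191 = 1.08059
JLT→SLV→LMN→JLT: 0.313 × 3.405 × 0.8715 = 0.92881
Maximum is JLT→LMN→SLV→JLT at 1.0806; arbitrage exists.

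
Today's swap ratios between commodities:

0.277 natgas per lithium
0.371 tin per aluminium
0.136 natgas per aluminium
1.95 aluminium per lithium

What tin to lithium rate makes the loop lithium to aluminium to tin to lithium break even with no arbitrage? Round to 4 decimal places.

Known legs of the cycle: 1.95 × 0.371 = 0.72345
For no arbitrage the full-cycle product must be 1, so the missing rate is 1 / 0.72345 ≈ 1.382266.

1.3823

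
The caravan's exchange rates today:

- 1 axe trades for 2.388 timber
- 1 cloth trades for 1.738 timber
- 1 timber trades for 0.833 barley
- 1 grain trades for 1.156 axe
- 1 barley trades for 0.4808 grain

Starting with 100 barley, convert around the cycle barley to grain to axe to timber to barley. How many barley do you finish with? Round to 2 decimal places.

100 barley × 0.4808 = 48.08 grain
48.08 grain × 1.156 = 55.58048 axe
55.58048 axe × 2.388 = 132.72618624 timber
132.72618624 timber × 0.833 = 110.56091313792 barley

110.56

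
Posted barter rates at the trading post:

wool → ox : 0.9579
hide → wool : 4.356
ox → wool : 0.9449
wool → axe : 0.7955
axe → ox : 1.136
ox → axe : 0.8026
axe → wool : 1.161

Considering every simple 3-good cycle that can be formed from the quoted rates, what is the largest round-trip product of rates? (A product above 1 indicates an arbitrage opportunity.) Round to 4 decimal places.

ox→axe→wool→ox: 0.8026 × 1.161 × 0.9579 = 0.89259
ox→wool→axe→ox: 0.9449 × 0.7955 × 1.136 = 0.85389
Maximum is ox→axe→wool→ox at 0.8926; no arbitrage — every cycle loses value.

0.8926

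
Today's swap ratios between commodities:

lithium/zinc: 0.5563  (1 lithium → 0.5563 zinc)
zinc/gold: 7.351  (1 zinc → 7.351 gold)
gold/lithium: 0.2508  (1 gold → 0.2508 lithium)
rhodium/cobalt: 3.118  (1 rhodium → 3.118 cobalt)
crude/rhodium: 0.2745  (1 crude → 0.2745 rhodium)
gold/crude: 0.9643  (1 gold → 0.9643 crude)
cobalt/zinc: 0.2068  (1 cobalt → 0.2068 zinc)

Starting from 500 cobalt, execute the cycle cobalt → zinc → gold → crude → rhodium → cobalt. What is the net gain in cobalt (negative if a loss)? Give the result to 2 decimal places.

500 cobalt × 0.2068 = 103.4 zinc
103.4 zinc × 7.351 = 760.0934 gold
760.0934 gold × 0.9643 = 732.95806562 crude
732.95806562 crude × 0.2745 = 201.19698901269 rhodium
201.19698901269 rhodium × 3.118 = 627.33221174156742 cobalt
Net change: 627.33221174156742 − 500 = 127.33221174156742 cobalt

127.33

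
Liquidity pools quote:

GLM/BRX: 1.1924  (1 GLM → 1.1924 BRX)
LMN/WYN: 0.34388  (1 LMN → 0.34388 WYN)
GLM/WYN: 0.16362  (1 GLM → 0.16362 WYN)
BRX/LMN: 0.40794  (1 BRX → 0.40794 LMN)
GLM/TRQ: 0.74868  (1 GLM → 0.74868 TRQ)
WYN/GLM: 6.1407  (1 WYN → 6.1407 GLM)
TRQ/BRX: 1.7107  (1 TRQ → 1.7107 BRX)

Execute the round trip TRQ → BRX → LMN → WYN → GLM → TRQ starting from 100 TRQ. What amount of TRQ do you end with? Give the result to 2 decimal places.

110.33

100 TRQ × 1.7107 = 171.07 BRX
171.07 BRX × 0.40794 = 69.7862958 LMN
69.7862958 LMN × 0.34388 = 23.998111399704 WYN
23.998111399704 WYN × 6.1407 = 147.3652026721623528 GLM
147.3652026721623528 GLM × 0.74868 = 110.329379936594510294304 TRQ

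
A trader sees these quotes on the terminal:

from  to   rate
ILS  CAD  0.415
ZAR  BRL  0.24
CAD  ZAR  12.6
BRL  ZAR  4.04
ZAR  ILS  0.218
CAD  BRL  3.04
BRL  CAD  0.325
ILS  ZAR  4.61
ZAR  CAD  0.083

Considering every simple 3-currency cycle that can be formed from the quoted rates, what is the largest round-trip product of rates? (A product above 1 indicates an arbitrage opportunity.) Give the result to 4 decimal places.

ZAR→ILS→CAD→ZAR: 0.218 × 0.415 × 12.6 = 1.13992
ZAR→CAD→BRL→ZAR: 0.083 × 3.04 × 4.04 = 1.01937
ZAR→BRL→CAD→ZAR: 0.24 × 0.325 × 12.6 = 0.98280
Maximum is ZAR→ILS→CAD→ZAR at 1.1399; arbitrage exists.

1.1399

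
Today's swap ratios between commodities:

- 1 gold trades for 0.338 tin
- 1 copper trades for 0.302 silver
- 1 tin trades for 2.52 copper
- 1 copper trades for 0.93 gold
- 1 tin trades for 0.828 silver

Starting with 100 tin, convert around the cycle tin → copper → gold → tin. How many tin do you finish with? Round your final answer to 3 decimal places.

79.214

100 tin × 2.52 = 252 copper
252 copper × 0.93 = 234.36 gold
234.36 gold × 0.338 = 79.21368 tin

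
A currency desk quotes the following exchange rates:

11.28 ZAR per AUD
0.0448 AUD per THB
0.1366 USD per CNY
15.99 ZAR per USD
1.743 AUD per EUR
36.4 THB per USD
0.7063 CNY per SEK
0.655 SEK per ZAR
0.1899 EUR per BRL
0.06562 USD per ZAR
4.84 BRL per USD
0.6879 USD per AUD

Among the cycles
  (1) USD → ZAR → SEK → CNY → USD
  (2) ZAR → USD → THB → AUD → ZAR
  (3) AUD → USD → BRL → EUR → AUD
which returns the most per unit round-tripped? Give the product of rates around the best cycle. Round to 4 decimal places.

(1) 15.99 × 0.655 × 0.7063 × 0.1366 = 1.01048
(2) 0.06562 × 36.4 × 0.0448 × 11.28 = 1.20705
(3) 0.6879 × 4.84 × 0.1899 × 1.743 = 1.10203
Highest is cycle (2) at 1.2070 (>1, arbitrage).

1.2070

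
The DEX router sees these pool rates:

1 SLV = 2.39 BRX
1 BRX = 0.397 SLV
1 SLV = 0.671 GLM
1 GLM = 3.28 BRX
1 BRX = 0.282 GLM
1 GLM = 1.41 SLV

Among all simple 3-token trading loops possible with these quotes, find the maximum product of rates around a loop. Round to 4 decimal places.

0.9503

GLM→SLV→BRX→GLM: 1.41 × 2.39 × 0.282 = 0.95031
GLM→BRX→SLV→GLM: 3.28 × 0.397 × 0.671 = 0.87375
Maximum is GLM→SLV→BRX→GLM at 0.9503; no arbitrage — every cycle loses value.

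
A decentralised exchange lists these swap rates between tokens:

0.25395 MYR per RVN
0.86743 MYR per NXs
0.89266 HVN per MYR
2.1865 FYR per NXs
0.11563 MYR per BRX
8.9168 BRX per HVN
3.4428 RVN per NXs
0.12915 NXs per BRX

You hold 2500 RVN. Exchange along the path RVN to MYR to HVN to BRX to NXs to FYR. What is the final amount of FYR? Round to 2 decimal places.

2500 RVN × 0.25395 = 634.875 MYR
634.875 MYR × 0.89266 = 566.7275175 HVN
566.7275175 HVN × 8.9168 = 5053.395928044 BRX
5053.395928044 BRX × 0.12915 = 652.6460841068826 NXs
652.6460841068826 NXs × 2.1865 = 1427.0106628996988049 FYR

1427.01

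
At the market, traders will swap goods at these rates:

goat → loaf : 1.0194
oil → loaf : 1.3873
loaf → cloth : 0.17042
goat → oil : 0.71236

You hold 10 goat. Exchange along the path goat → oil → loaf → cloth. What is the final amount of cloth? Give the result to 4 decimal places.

1.6842

10 goat × 0.71236 = 7.1236 oil
7.1236 oil × 1.3873 = 9.88257028 loaf
9.88257028 loaf × 0.17042 = 1.6841876271176 cloth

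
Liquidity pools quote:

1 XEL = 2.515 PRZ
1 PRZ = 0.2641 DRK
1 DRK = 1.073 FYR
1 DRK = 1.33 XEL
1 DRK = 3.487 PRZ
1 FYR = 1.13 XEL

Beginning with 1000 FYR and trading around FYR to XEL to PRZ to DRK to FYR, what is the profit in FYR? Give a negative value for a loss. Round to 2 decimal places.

-194.65

1000 FYR × 1.13 = 1130 XEL
1130 XEL × 2.515 = 2841.95 PRZ
2841.95 PRZ × 0.2641 = 750.558995 DRK
750.558995 DRK × 1.073 = 805.349801635 FYR
Net change: 805.349801635 − 1000 = -194.650198365 FYR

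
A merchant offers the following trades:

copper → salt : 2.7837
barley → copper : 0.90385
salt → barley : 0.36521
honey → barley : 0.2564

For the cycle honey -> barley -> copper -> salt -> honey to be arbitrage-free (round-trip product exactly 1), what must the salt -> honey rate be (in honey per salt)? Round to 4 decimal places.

Known legs of the cycle: 0.2564 × 0.90385 × 2.7837 = 0.645114513618
For no arbitrage the full-cycle product must be 1, so the missing rate is 1 / 0.645114513618 ≈ 1.550112.

1.5501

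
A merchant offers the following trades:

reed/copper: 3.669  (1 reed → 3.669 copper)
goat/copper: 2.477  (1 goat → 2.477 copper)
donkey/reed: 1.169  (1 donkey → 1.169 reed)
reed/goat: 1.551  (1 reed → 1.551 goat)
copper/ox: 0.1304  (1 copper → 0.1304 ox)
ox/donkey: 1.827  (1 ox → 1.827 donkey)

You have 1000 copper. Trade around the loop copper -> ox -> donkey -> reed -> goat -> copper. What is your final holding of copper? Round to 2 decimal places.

1000 copper × 0.1304 = 130.4 ox
130.4 ox × 1.827 = 238.2408 donkey
238.2408 donkey × 1.169 = 278.5034952 reed
278.5034952 reed × 1.551 = 431.9589210552 goat
431.9589210552 goat × 2.477 = 1069.9622474537304 copper

1069.96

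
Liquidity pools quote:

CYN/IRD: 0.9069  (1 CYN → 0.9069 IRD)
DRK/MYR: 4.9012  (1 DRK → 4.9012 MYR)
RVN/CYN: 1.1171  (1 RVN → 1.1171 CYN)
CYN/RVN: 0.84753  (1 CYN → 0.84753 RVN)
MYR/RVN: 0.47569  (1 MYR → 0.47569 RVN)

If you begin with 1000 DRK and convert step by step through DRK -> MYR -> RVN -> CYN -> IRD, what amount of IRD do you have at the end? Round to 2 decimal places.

2361.99

1000 DRK × 4.9012 = 4901.2 MYR
4901.2 MYR × 0.47569 = 2331.451828 RVN
2331.451828 RVN × 1.1171 = 2604.4648370588 CYN
2604.4648370588 CYN × 0.9069 = 2361.98916072862572 IRD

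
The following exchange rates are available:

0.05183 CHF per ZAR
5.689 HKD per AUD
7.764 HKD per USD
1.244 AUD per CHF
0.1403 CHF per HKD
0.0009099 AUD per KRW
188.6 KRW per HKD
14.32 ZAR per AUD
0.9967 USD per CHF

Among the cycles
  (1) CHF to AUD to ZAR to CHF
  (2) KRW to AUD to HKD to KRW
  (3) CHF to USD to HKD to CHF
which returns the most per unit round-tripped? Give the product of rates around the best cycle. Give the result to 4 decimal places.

1.0857

(1) 1.244 × 14.32 × 0.05183 = 0.92330
(2) 0.0009099 × 5.689 × 188.6 = 0.97627
(3) 0.9967 × 7.764 × 0.1403 = 1.08569
Highest is cycle (3) at 1.0857 (>1, arbitrage).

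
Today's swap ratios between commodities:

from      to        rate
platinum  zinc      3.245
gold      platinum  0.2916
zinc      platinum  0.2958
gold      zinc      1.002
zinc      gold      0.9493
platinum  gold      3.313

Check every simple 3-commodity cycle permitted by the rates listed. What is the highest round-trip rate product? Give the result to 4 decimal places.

0.9819

gold→zinc→platinum→gold: 1.002 × 0.2958 × 3.313 = 0.98195
gold→platinum→zinc→gold: 0.2916 × 3.245 × 0.9493 = 0.89827
Maximum is gold→zinc→platinum→gold at 0.9819; no arbitrage — every cycle loses value.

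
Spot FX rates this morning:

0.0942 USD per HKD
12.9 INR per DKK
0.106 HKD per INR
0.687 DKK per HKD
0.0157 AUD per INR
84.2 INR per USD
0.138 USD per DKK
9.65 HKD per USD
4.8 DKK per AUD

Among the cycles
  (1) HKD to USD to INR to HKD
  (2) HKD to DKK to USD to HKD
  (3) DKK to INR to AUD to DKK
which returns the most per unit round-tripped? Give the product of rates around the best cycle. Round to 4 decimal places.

0.9721

(1) 0.0942 × 84.2 × 0.106 = 0.84075
(2) 0.687 × 0.138 × 9.65 = 0.91488
(3) 12.9 × 0.0157 × 4.8 = 0.97214
Highest is cycle (3) at 0.9721 (≤1, no arbitrage).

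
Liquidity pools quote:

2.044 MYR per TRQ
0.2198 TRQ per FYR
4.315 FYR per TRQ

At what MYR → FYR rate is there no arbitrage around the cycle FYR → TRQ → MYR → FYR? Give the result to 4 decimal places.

2.2258

Known legs of the cycle: 0.2198 × 2.044 = 0.4492712
For no arbitrage the full-cycle product must be 1, so the missing rate is 1 / 0.4492712 ≈ 2.225827.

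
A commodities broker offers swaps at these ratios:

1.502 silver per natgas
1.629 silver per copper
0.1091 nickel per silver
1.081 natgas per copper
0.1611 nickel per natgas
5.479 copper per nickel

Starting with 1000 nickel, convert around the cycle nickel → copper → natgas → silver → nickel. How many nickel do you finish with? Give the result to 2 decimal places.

1000 nickel × 5.479 = 5479 copper
5479 copper × 1.081 = 5922.799 natgas
5922.799 natgas × 1.502 = 8896.044098 silver
8896.044098 silver × 0.1091 = 970.5584110918 nickel

970.56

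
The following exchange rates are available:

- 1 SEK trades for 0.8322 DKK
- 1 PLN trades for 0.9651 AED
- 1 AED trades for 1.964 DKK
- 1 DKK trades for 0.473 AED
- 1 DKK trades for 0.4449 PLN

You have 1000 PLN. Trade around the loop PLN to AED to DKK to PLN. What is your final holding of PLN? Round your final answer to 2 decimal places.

1000 PLN × 0.9651 = 965.1 AED
965.1 AED × 1.964 = 1895.4564 DKK
1895.4564 DKK × 0.4449 = 843.28855236 PLN

843.29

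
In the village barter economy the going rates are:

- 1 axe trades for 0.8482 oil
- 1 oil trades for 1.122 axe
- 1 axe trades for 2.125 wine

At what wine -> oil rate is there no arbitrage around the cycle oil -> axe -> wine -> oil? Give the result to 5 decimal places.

Known legs of the cycle: 1.122 × 2.125 = 2.38425
For no arbitrage the full-cycle product must be 1, so the missing rate is 1 / 2.38425 ≈ 0.4194191.

0.41942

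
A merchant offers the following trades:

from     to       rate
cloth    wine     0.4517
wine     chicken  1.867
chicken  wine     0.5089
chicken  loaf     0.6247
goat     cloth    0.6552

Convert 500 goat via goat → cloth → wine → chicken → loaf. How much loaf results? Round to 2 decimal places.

500 goat × 0.6552 = 327.6 cloth
327.6 cloth × 0.4517 = 147.97692 wine
147.97692 wine × 1.867 = 276.27290964 chicken
276.27290964 chicken × 0.6247 = 172.587686652108 loaf

172.59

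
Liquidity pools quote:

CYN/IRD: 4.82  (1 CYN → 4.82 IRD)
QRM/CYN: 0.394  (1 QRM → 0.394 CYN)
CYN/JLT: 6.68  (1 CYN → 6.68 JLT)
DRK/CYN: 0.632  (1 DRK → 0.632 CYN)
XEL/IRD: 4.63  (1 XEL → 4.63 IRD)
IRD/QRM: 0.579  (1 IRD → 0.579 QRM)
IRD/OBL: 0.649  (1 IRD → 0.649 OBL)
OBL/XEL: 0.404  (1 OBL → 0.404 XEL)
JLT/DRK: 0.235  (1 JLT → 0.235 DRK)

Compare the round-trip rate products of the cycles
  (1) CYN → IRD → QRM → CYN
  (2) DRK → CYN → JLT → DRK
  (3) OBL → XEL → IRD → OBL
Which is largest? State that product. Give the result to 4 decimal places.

(1) 4.82 × 0.579 × 0.394 = 1.09957
(2) 0.632 × 6.68 × 0.235 = 0.99211
(3) 0.404 × 4.63 × 0.649 = 1.21397
Highest is cycle (3) at 1.2140 (>1, arbitrage).

1.2140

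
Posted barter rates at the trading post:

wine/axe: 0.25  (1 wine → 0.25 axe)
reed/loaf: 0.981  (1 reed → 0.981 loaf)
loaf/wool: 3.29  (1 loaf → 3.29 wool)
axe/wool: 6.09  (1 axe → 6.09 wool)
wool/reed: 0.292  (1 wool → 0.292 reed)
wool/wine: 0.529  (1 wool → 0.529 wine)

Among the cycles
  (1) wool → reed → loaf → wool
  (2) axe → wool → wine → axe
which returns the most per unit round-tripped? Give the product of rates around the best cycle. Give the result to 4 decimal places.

(1) 0.292 × 0.981 × 3.29 = 0.94243
(2) 6.09 × 0.529 × 0.25 = 0.80540
Highest is cycle (1) at 0.9424 (≤1, no arbitrage).

0.9424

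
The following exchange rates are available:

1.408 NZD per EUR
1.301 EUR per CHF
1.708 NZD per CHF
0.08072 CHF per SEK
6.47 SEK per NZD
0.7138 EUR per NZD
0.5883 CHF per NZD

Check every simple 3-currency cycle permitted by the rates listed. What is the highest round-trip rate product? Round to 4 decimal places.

1.0777

CHF→EUR→NZD→CHF: 1.301 × 1.408 × 0.5883 = 1.07765
SEK→CHF→NZD→SEK: 0.08072 × 1.708 × 6.47 = 0.89202
Maximum is CHF→EUR→NZD→CHF at 1.0777; arbitrage exists.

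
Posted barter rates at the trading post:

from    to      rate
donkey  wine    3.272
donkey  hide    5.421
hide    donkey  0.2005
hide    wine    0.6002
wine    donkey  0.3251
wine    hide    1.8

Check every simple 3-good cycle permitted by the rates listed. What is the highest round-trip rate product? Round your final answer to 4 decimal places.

1.1809

hide→donkey→wine→hide: 0.2005 × 3.272 × 1.8 = 1.18086
hide→wine→donkey→hide: 0.6002 × 0.3251 × 5.421 = 1.05777
Maximum is hide→donkey→wine→hide at 1.1809; arbitrage exists.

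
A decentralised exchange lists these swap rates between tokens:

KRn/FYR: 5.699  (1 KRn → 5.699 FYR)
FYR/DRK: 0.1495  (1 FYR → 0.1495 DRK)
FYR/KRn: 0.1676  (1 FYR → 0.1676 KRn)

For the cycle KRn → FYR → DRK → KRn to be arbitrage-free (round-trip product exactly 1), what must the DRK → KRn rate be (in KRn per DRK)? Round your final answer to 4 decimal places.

1.1737

Known legs of the cycle: 5.699 × 0.1495 = 0.8520005
For no arbitrage the full-cycle product must be 1, so the missing rate is 1 / 0.8520005 ≈ 1.173708.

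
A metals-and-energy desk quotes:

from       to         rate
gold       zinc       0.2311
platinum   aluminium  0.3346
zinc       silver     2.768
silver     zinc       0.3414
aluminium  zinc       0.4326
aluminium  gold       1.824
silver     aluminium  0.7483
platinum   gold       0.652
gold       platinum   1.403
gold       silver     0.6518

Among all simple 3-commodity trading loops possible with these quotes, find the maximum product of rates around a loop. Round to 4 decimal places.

0.8960

zinc→silver→aluminium→zinc: 2.768 × 0.7483 × 0.4326 = 0.89604
aluminium→gold→silver→aluminium: 1.824 × 0.6518 × 0.7483 = 0.88964
aluminium→gold→platinum→aluminium: 1.824 × 1.403 × 0.3346 = 0.85627
Maximum is zinc→silver→aluminium→zinc at 0.8960; no arbitrage — every cycle loses value.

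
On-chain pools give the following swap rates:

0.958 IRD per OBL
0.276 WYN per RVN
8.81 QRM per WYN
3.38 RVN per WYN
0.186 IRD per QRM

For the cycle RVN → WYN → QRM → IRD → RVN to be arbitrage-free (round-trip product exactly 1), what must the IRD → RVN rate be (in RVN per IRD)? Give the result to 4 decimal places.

2.2111

Known legs of the cycle: 0.276 × 8.81 × 0.186 = 0.45227016
For no arbitrage the full-cycle product must be 1, so the missing rate is 1 / 0.45227016 ≈ 2.211068.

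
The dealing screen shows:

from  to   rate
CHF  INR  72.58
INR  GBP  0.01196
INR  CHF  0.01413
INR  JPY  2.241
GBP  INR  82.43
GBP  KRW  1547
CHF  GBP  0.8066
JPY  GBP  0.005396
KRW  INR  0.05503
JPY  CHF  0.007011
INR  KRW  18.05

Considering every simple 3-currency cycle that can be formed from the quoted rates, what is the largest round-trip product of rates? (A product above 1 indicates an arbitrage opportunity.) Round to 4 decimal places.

CHF→INR→JPY→CHF: 72.58 × 2.241 × 0.007011 = 1.14035
GBP→KRW→INR→GBP: 1547 × 0.05503 × 0.01196 = 1.01817
GBP→INR→JPY→GBP: 82.43 × 2.241 × 0.005396 = 0.99678
CHF→GBP→INR→CHF: 0.8066 × 82.43 × 0.01413 = 0.93948
Maximum is CHF→INR→JPY→CHF at 1.1404; arbitrage exists.

1.1404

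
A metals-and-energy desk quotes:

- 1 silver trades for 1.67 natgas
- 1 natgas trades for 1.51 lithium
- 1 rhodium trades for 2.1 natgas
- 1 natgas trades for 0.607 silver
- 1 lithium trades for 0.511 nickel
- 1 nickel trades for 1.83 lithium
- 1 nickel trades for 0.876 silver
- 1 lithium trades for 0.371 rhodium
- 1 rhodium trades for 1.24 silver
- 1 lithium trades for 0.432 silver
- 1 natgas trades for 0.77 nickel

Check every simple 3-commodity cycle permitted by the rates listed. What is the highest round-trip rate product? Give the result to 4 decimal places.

lithium→rhodium→natgas→lithium: 0.371 × 2.1 × 1.51 = 1.17644
silver→natgas→nickel→silver: 1.67 × 0.77 × 0.876 = 1.12645
lithium→silver→natgas→lithium: 0.432 × 1.67 × 1.51 = 1.08937
Maximum is lithium→rhodium→natgas→lithium at 1.1764; arbitrage exists.

1.1764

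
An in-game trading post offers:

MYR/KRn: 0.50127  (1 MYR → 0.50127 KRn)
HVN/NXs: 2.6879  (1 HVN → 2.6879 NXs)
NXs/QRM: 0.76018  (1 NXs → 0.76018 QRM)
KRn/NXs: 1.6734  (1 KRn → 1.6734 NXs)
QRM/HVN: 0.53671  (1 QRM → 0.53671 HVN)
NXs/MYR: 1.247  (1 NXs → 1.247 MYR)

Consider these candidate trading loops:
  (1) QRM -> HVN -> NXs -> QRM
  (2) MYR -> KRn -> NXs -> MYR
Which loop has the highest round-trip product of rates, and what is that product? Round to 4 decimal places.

(1) 0.53671 × 2.6879 × 0.76018 = 1.09665
(2) 0.50127 × 1.6734 × 1.247 = 1.04602
Highest is cycle (1) at 1.0967 (>1, arbitrage).

1.0967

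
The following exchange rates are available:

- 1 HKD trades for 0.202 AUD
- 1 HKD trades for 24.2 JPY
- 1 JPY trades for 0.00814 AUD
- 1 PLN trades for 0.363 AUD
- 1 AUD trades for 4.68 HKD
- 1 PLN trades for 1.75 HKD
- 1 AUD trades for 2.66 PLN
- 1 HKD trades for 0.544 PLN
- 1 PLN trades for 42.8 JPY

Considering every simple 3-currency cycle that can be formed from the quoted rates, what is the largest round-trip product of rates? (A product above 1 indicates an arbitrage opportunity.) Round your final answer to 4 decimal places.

PLN→HKD→AUD→PLN: 1.75 × 0.202 × 2.66 = 0.94031
PLN→JPY→AUD→PLN: 42.8 × 0.00814 × 2.66 = 0.92672
PLN→AUD→HKD→PLN: 0.363 × 4.68 × 0.544 = 0.92417
JPY→AUD→HKD→JPY: 0.00814 × 4.68 × 24.2 = 0.92190
Maximum is PLN→HKD→AUD→PLN at 0.9403; no arbitrage — every cycle loses value.

0.9403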